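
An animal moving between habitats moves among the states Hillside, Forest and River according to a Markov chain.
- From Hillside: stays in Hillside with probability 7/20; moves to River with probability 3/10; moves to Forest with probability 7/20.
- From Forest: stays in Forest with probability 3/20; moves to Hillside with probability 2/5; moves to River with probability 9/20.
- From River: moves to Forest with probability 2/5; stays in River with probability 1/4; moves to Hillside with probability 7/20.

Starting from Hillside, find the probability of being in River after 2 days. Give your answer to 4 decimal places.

0.3375

Sum over the intermediate state after 1 day:
P = P(Hillside→Hillside)·P(Hillside→River) + P(Hillside→Forest)·P(Forest→River) + P(Hillside→River)·P(River→River)
  = 0.35×0.3 + 0.35×0.45 + 0.3×0.25
  = 0.1050 + 0.1575 + 0.0750 = 0.3375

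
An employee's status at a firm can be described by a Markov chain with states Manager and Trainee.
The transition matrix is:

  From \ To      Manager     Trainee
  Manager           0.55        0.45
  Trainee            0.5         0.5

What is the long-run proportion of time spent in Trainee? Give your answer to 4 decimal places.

0.4737

Let the stationary distribution be π with π = πP and π_1 + π_2 = 1.
π_1 = 0.55·π_1 + 0.5·π_2
Solving with the normalization constraint gives π = (0.5263, 0.4737).
So the stationary probability of Trainee is 0.4737.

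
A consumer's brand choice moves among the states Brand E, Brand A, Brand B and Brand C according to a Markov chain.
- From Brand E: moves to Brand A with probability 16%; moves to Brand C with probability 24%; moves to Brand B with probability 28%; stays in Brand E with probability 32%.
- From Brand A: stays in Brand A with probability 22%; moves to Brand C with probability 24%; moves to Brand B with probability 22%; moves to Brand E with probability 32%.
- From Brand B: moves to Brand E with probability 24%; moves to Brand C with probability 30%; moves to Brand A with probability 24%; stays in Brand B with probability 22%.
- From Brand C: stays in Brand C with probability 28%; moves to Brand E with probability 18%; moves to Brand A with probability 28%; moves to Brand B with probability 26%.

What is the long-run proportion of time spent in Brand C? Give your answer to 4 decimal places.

0.2654

Let the stationary distribution be π with π = πP and π_1 + π_2 + π_3 + π_4 = 1.
π_1 = 0.32·π_1 + 0.32·π_2 + 0.24·π_3 + 0.18·π_4
π_2 = 0.16·π_1 + 0.22·π_2 + 0.24·π_3 + 0.28·π_4
π_3 = 0.28·π_1 + 0.22·π_2 + 0.22·π_3 + 0.26·π_4
Solving with the normalization constraint gives π = (0.2631, 0.2251, 0.2464, 0.2654).
So the stationary probability of Brand C is 0.2654.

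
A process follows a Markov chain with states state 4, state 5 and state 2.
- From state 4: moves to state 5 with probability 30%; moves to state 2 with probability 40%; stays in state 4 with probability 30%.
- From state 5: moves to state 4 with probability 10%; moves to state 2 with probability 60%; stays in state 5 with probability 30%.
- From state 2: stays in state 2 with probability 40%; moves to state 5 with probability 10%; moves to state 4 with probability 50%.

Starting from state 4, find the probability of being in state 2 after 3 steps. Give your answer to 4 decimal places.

Propagate the distribution vector 3 steps from state 4.
After 0 steps: (1.0000, 0.0000, 0.0000)
After 1 step: (0.3000, 0.3000, 0.4000)
After 2 steps: (0.3200, 0.2200, 0.4600)
After 3 steps: (0.3480, 0.2080, 0.4440)
P(in state 2 after 3 steps) = 0.4440

0.4440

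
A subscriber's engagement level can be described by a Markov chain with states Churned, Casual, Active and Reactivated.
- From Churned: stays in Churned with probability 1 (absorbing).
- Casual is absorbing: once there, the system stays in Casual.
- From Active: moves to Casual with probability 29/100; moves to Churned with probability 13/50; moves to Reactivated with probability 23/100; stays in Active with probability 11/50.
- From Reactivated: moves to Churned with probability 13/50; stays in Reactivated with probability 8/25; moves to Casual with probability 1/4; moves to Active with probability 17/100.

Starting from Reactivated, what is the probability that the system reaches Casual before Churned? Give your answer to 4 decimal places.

0.4973

Let h(s) be the probability of absorption at Casual starting from transient state s. Then h(Casual) = 1 and h(Churned) = 0. By first-step analysis:
h(Active) = 0.26·0 + 0.29·1 + 0.22·h(Active) + 0.23·h(Reactivated)
h(Reactivated) = 0.26·0 + 0.25·1 + 0.17·h(Active) + 0.32·h(Reactivated)
Solving: h(Active) = 0.5184, h(Reactivated) = 0.4973.
Starting from Reactivated, the probability is 0.4973.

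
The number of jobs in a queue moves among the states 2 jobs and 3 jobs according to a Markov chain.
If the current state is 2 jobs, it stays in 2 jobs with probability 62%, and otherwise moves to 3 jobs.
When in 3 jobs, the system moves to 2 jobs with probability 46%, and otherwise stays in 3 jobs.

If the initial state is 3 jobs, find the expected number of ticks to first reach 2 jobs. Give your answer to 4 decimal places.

Let t(s) be the expected number of ticks to first reach 2 jobs from state s, with t(2 jobs) = 0. Conditioning on the first tick:
t(3 jobs) = 1 + 0.54·t(3 jobs)
Solving: t(3 jobs) = 2.1739.
Expected ticks from 3 jobs to 2 jobs: 2.1739.

2.1739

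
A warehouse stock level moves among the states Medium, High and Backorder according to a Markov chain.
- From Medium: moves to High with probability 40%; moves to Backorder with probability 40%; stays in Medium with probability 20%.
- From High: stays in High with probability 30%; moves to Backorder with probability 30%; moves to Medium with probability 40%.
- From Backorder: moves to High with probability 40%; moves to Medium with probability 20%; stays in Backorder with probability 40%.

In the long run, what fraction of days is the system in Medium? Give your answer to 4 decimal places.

0.2727

Let the stationary distribution be π with π = πP and π_1 + π_2 + π_3 = 1.
π_1 = 0.2·π_1 + 0.4·π_2 + 0.2·π_3
π_2 = 0.4·π_1 + 0.3·π_2 + 0.4·π_3
Solving with the normalization constraint gives π = (0.2727, 0.3636, 0.3636).
So the stationary probability of Medium is 0.2727.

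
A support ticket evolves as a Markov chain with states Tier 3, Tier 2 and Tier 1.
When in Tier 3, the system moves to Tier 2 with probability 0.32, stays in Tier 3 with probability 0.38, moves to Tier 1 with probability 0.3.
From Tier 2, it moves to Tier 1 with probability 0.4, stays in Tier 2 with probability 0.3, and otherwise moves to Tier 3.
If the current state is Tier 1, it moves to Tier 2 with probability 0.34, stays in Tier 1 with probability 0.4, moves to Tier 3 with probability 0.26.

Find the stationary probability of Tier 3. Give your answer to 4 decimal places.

Let the stationary distribution be π with π = πP and π_1 + π_2 + π_3 = 1.
π_1 = 0.38·π_1 + 0.3·π_2 + 0.26·π_3
π_2 = 0.32·π_1 + 0.3·π_2 + 0.34·π_3
Solving with the normalization constraint gives π = (0.3100, 0.3210, 0.3690).
So the stationary probability of Tier 3 is 0.3100.

0.3100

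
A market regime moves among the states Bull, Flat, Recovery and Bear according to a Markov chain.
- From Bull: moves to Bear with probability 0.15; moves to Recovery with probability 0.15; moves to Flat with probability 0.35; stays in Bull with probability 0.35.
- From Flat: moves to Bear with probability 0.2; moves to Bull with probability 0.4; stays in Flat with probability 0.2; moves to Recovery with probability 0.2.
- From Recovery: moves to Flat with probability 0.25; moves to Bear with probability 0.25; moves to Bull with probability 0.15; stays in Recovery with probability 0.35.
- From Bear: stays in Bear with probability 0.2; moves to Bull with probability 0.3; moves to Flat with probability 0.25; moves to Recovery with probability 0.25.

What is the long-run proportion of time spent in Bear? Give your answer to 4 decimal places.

0.1960

Let the stationary distribution be π with π = πP and π_1 + π_2 + π_3 + π_4 = 1.
π_1 = 0.35·π_1 + 0.4·π_2 + 0.15·π_3 + 0.3·π_4
π_2 = 0.35·π_1 + 0.2·π_2 + 0.25·π_3 + 0.25·π_4
π_3 = 0.15·π_1 + 0.2·π_2 + 0.35·π_3 + 0.25·π_4
Solving with the normalization constraint gives π = (0.3078, 0.2674, 0.2287, 0.1960).
So the stationary probability of Bear is 0.1960.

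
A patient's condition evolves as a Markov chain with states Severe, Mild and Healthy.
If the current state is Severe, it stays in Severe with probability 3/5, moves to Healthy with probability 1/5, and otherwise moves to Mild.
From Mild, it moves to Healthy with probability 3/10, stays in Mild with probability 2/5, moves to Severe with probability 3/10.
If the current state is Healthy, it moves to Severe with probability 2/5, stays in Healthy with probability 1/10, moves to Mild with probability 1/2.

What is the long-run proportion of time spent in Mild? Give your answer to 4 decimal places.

Let the stationary distribution be π with π = πP and π_1 + π_2 + π_3 = 1.
π_1 = 0.6·π_1 + 0.3·π_2 + 0.4·π_3
π_2 = 0.2·π_1 + 0.4·π_2 + 0.5·π_3
Solving with the normalization constraint gives π = (0.4588, 0.3294, 0.2118).
So the stationary probability of Mild is 0.3294.

0.3294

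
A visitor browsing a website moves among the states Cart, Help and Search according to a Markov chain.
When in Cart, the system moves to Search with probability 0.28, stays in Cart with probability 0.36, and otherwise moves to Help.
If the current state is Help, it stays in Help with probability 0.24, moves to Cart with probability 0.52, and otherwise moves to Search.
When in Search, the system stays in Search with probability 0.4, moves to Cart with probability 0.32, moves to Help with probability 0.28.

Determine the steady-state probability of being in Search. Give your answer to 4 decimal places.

0.3046

Let the stationary distribution be π with π = πP and π_1 + π_2 + π_3 = 1.
π_1 = 0.36·π_1 + 0.52·π_2 + 0.32·π_3
π_2 = 0.36·π_1 + 0.24·π_2 + 0.28·π_3
Solving with the normalization constraint gives π = (0.3958, 0.2997, 0.3046).
So the stationary probability of Search is 0.3046.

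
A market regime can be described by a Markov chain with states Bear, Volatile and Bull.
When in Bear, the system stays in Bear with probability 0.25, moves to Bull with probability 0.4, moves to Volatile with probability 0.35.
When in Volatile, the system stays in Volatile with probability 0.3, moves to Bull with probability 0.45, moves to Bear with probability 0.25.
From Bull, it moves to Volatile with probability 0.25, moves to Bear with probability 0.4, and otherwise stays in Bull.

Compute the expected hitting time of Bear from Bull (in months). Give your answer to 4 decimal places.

2.7737

Let t(s) be the expected number of months to first reach Bear from state s, with t(Bear) = 0. Conditioning on the first month:
t(Volatile) = 1 + 0.3·t(Volatile) + 0.45·t(Bull)
t(Bull) = 1 + 0.25·t(Volatile) + 0.35·t(Bull)
Solving: t(Volatile) = 3.2117, t(Bull) = 2.7737.
Expected months from Bull to Bear: 2.7737.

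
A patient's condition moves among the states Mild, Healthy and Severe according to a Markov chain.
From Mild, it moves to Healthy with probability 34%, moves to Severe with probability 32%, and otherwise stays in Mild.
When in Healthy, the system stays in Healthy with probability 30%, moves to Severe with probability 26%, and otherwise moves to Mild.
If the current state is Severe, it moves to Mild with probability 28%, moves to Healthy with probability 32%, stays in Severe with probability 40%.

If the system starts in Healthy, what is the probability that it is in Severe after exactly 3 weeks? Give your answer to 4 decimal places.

Propagate the distribution vector 3 weeks from Healthy.
After 0 weeks: (0.0000, 1.0000, 0.0000)
After 1 week: (0.4400, 0.3000, 0.2600)
After 2 weeks: (0.3544, 0.3228, 0.3228)
After 3 weeks: (0.3529, 0.3206, 0.3265)
P(in Severe after 3 weeks) = 0.3265

0.3265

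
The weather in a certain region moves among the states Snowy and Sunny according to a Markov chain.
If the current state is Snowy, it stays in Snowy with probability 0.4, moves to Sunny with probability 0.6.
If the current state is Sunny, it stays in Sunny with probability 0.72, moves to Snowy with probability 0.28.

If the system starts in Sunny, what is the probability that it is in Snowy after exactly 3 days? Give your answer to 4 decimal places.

0.3176

Propagate the distribution vector 3 days from Sunny.
After 0 days: (0.0000, 1.0000)
After 1 day: (0.2800, 0.7200)
After 2 days: (0.3136, 0.6864)
After 3 days: (0.3176, 0.6824)
P(in Snowy after 3 days) = 0.3176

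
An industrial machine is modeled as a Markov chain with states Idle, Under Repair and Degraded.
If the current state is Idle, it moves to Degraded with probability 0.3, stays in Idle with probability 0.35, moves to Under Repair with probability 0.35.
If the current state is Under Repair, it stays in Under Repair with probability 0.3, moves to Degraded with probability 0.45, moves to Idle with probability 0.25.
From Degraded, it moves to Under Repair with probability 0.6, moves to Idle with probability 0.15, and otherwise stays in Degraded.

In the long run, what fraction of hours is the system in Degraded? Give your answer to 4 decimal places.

Let the stationary distribution be π with π = πP and π_1 + π_2 + π_3 = 1.
π_1 = 0.35·π_1 + 0.25·π_2 + 0.15·π_3
π_2 = 0.35·π_1 + 0.3·π_2 + 0.6·π_3
Solving with the normalization constraint gives π = (0.2394, 0.4155, 0.3451).
So the stationary probability of Degraded is 0.3451.

0.3451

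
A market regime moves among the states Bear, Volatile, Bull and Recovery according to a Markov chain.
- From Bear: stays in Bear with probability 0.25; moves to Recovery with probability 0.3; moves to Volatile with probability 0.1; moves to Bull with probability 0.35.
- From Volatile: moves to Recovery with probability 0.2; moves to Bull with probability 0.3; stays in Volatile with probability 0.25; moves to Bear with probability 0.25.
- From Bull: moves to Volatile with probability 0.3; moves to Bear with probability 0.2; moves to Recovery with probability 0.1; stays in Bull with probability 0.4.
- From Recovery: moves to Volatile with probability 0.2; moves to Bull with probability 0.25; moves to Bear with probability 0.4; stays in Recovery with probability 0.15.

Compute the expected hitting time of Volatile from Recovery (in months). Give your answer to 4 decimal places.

4.9077

Let t(s) be the expected number of months to first reach Volatile from state s, with t(Volatile) = 0. Conditioning on the first month:
t(Bear) = 1 + 0.25·t(Bear) + 0.35·t(Bull) + 0.3·t(Recovery)
t(Bull) = 1 + 0.2·t(Bear) + 0.4·t(Bull) + 0.1·t(Recovery)
t(Recovery) = 1 + 0.4·t(Bear) + 0.25·t(Bull) + 0.15·t(Recovery)
Solving: t(Bear) = 5.2768, t(Bull) = 4.2435, t(Recovery) = 4.9077.
Expected months from Recovery to Volatile: 4.9077.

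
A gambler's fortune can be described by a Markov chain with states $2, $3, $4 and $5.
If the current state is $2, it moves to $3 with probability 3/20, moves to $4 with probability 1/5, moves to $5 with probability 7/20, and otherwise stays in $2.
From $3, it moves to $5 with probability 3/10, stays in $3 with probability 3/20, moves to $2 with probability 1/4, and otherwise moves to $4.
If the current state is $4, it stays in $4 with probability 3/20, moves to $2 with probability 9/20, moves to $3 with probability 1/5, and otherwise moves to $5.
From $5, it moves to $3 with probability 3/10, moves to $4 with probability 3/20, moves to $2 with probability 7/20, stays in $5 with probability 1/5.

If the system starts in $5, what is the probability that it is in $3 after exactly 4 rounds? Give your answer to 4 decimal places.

0.1997

Propagate the distribution vector 4 rounds from $5.
After 0 rounds: (0.0000, 0.0000, 0.0000, 1.0000)
After 1 round: (0.3500, 0.3000, 0.1500, 0.2000)
After 2 rounds: (0.3175, 0.1875, 0.2125, 0.2825)
After 3 rounds: (0.3366, 0.2030, 0.1940, 0.2664)
After 4 rounds: (0.3323, 0.1997, 0.1973, 0.2708)
P(in $3 after 4 rounds) = 0.1997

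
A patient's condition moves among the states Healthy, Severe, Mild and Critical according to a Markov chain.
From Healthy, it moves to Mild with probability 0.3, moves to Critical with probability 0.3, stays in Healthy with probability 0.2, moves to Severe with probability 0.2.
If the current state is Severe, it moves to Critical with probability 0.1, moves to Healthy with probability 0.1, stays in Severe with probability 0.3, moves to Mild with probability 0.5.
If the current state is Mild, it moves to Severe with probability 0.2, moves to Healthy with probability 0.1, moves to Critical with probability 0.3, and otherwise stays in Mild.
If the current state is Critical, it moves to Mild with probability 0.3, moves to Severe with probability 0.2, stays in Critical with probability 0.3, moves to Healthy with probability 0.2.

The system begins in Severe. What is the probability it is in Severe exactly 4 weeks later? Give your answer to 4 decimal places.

Propagate the distribution vector 4 weeks from Severe.
After 0 weeks: (0.0000, 1.0000, 0.0000, 0.0000)
After 1 week: (0.1000, 0.3000, 0.5000, 0.1000)
After 2 weeks: (0.1200, 0.2300, 0.4100, 0.2400)
After 3 weeks: (0.1360, 0.2230, 0.3870, 0.2540)
After 4 weeks: (0.1390, 0.2223, 0.3833, 0.2554)
P(in Severe after 4 weeks) = 0.2223

0.2223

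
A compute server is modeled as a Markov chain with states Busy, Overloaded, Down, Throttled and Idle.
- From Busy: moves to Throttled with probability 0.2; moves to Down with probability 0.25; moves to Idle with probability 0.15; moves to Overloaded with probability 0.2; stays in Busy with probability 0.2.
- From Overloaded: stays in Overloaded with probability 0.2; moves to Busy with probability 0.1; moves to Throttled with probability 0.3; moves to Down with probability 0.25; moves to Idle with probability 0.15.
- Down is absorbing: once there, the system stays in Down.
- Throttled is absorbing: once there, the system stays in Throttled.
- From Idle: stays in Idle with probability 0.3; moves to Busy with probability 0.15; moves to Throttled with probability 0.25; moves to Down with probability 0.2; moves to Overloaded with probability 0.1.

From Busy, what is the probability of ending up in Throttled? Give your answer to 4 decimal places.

Let h(s) be the probability of absorption at Throttled starting from transient state s. Then h(Throttled) = 1 and h(Down) = 0. By first-step analysis:
h(Busy) = 0.2·h(Busy) + 0.2·h(Overloaded) + 0.25·0 + 0.2·1 + 0.15·h(Idle)
h(Overloaded) = 0.1·h(Busy) + 0.2·h(Overloaded) + 0.25·0 + 0.3·1 + 0.15·h(Idle)
h(Idle) = 0.15·h(Busy) + 0.1·h(Overloaded) + 0.2·0 + 0.25·1 + 0.3·h(Idle)
Solving: h(Busy) = 0.4849, h(Overloaded) = 0.5364, h(Idle) = 0.5377.
Starting from Busy, the probability is 0.4849.

0.4849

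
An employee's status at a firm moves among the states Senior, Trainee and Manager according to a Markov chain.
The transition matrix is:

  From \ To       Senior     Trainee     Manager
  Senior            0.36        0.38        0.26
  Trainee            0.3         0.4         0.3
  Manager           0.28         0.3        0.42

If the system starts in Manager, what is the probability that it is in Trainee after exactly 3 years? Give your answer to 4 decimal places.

0.3599

Propagate the distribution vector 3 years from Manager.
After 0 years: (0.0000, 0.0000, 1.0000)
After 1 year: (0.2800, 0.3000, 0.4200)
After 2 years: (0.3084, 0.3524, 0.3392)
After 3 years: (0.3117, 0.3599, 0.3284)
P(in Trainee after 3 years) = 0.3599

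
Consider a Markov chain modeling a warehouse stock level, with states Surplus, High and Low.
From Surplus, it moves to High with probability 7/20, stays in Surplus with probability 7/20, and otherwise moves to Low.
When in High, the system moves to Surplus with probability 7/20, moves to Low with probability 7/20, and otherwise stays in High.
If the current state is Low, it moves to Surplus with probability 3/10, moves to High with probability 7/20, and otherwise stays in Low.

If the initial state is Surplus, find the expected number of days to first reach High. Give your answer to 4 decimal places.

Let t(s) be the expected number of days to first reach High from state s, with t(High) = 0. Conditioning on the first day:
t(Surplus) = 1 + 0.35·t(Surplus) + 0.3·t(Low)
t(Low) = 1 + 0.3·t(Surplus) + 0.35·t(Low)
Solving: t(Surplus) = 2.8571, t(Low) = 2.8571.
Expected days from Surplus to High: 2.8571.

2.8571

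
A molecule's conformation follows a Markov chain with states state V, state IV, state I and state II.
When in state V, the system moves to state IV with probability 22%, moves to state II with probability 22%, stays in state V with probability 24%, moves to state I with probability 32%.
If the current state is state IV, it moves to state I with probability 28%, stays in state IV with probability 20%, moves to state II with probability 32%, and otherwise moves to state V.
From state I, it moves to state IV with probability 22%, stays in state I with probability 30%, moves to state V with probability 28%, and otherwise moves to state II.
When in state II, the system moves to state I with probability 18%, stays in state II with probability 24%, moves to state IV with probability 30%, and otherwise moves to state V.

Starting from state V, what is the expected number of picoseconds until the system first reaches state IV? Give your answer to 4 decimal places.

4.2106

Let t(s) be the expected number of picoseconds to first reach state IV from state s, with t(state IV) = 0. Conditioning on the first picosecond:
t(state V) = 1 + 0.24·t(state V) + 0.32·t(state I) + 0.22·t(state II)
t(state I) = 1 + 0.28·t(state V) + 0.3·t(state I) + 0.2·t(state II)
t(state II) = 1 + 0.28·t(state V) + 0.18·t(state I) + 0.24·t(state II)
Solving: t(state V) = 4.2106, t(state I) = 4.2174, t(state II) = 3.8659.
Expected picoseconds from state V to state IV: 4.2106.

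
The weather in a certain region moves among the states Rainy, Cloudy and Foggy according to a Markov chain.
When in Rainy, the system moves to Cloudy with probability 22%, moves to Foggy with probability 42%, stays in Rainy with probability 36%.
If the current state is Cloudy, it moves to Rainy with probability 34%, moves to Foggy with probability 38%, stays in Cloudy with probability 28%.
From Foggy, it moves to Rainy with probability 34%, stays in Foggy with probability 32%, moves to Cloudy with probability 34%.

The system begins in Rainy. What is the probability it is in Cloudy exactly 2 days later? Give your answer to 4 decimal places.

Sum over the intermediate state after 1 day:
P = P(Rainy→Rainy)·P(Rainy→Cloudy) + P(Rainy→Cloudy)·P(Cloudy→Cloudy) + P(Rainy→Foggy)·P(Foggy→Cloudy)
  = 0.36×0.22 + 0.22×0.28 + 0.42×0.34
  = 0.0792 + 0.0616 + 0.1428 = 0.2836

0.2836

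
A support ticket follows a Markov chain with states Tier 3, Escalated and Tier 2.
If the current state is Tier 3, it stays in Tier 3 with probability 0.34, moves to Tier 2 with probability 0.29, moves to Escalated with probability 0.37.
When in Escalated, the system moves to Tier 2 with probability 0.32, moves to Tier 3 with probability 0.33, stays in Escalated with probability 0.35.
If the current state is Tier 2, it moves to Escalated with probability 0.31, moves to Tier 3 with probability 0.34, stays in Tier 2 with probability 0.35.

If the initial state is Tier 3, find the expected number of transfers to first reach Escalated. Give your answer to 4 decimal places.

Let t(s) be the expected number of transfers to first reach Escalated from state s, with t(Escalated) = 0. Conditioning on the first transfer:
t(Tier 3) = 1 + 0.34·t(Tier 3) + 0.29·t(Tier 2)
t(Tier 2) = 1 + 0.34·t(Tier 3) + 0.35·t(Tier 2)
Solving: t(Tier 3) = 2.8450, t(Tier 2) = 3.0266.
Expected transfers from Tier 3 to Escalated: 2.8450.

2.8450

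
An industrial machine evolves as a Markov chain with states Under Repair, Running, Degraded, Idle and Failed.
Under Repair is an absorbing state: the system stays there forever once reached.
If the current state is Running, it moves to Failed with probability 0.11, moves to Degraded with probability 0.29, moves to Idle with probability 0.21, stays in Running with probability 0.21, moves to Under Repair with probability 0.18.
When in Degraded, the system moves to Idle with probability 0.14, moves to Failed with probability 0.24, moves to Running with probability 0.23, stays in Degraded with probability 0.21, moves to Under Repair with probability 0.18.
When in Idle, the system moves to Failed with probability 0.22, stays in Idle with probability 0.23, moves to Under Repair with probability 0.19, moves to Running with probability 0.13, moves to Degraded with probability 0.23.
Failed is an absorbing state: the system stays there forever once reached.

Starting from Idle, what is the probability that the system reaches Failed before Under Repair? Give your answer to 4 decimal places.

Let h(s) be the probability of absorption at Failed starting from transient state s. Then h(Failed) = 1 and h(Under Repair) = 0. By first-step analysis:
h(Running) = 0.18·0 + 0.21·h(Running) + 0.29·h(Degraded) + 0.21·h(Idle) + 0.11·1
h(Degraded) = 0.18·0 + 0.23·h(Running) + 0.21·h(Degraded) + 0.14·h(Idle) + 0.24·1
h(Idle) = 0.19·0 + 0.13·h(Running) + 0.23·h(Degraded) + 0.23·h(Idle) + 0.22·1
Solving: h(Running) = 0.4756, h(Degraded) = 0.5355, h(Idle) = 0.5260.
Starting from Idle, the probability is 0.5260.

0.5260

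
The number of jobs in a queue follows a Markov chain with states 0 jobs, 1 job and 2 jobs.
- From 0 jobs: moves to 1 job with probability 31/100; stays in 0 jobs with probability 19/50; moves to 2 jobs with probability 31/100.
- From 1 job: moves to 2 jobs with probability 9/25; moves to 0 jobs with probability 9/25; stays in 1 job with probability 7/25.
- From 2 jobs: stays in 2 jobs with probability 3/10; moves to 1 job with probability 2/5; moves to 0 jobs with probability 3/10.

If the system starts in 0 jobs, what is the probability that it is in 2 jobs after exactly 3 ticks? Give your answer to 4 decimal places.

Propagate the distribution vector 3 ticks from 0 jobs.
After 0 ticks: (1.0000, 0.0000, 0.0000)
After 1 tick: (0.3800, 0.3100, 0.3100)
After 2 ticks: (0.3490, 0.3286, 0.3224)
After 3 ticks: (0.3476, 0.3292, 0.3232)
P(in 2 jobs after 3 ticks) = 0.3232

0.3232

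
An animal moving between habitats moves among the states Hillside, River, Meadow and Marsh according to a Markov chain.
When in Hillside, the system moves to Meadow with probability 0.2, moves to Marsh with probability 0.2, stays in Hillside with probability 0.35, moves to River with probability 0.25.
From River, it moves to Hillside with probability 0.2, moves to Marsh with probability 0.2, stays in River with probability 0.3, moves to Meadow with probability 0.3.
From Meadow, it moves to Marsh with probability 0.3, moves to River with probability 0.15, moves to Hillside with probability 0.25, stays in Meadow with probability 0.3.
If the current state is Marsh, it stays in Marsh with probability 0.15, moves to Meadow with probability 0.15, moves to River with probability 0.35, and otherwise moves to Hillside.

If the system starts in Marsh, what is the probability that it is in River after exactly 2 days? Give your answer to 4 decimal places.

Propagate the distribution vector 2 days from Marsh.
After 0 days: (0.0000, 0.0000, 0.0000, 1.0000)
After 1 day: (0.3500, 0.3500, 0.1500, 0.1500)
After 2 days: (0.2825, 0.2675, 0.2425, 0.2075)
P(in River after 2 days) = 0.2675

0.2675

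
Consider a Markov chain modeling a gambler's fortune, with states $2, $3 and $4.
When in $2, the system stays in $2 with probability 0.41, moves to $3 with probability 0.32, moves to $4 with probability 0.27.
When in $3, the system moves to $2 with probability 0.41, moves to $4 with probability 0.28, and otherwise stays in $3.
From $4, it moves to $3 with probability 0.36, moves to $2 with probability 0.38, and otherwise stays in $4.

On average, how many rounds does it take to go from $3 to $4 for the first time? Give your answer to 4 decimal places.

Let t(s) be the expected number of rounds to first reach $4 from state s, with t($4) = 0. Conditioning on the first round:
t($2) = 1 + 0.41·t($2) + 0.32·t($3)
t($3) = 1 + 0.41·t($2) + 0.31·t($3)
Solving: t($2) = 3.6607, t($3) = 3.6245.
Expected rounds from $3 to $4: 3.6245.

3.6245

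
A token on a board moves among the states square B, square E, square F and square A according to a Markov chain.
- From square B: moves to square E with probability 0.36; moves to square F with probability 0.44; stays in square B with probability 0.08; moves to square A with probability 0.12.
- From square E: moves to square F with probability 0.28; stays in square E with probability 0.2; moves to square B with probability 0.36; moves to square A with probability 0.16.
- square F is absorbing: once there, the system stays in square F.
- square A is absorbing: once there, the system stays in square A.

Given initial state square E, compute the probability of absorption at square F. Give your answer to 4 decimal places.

Let h(s) be the probability of absorption at square F starting from transient state s. Then h(square F) = 1 and h(square A) = 0. By first-step analysis:
h(square B) = 0.08·h(square B) + 0.36·h(square E) + 0.44·1 + 0.12·0
h(square E) = 0.36·h(square B) + 0.2·h(square E) + 0.28·1 + 0.16·0
Solving: h(square B) = 0.7467, h(square E) = 0.6860.
Starting from square E, the probability is 0.6860.

0.6860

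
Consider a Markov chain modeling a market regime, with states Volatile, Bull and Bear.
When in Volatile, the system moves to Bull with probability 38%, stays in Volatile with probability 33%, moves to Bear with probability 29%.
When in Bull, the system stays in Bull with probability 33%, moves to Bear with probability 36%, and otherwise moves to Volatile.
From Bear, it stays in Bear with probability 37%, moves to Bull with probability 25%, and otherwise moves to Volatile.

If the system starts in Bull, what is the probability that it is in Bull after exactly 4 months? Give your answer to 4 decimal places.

Propagate the distribution vector 4 months from Bull.
After 0 months: (0.0000, 1.0000, 0.0000)
After 1 month: (0.3100, 0.3300, 0.3600)
After 2 months: (0.3414, 0.3167, 0.3419)
After 3 months: (0.3408, 0.3197, 0.3395)
After 4 months: (0.3406, 0.3199, 0.3395)
P(in Bull after 4 months) = 0.3199

0.3199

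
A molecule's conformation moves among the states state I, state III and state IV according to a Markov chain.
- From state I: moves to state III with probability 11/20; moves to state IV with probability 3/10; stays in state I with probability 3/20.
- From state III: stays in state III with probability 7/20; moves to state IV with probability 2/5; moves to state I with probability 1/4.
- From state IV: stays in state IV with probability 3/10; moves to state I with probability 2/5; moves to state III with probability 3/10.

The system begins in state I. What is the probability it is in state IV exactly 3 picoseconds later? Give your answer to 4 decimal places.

0.3365

Propagate the distribution vector 3 picoseconds from state I.
After 0 picoseconds: (1.0000, 0.0000, 0.0000)
After 1 picosecond: (0.1500, 0.5500, 0.3000)
After 2 picoseconds: (0.2800, 0.3650, 0.3550)
After 3 picoseconds: (0.2753, 0.3883, 0.3365)
P(in state IV after 3 picoseconds) = 0.3365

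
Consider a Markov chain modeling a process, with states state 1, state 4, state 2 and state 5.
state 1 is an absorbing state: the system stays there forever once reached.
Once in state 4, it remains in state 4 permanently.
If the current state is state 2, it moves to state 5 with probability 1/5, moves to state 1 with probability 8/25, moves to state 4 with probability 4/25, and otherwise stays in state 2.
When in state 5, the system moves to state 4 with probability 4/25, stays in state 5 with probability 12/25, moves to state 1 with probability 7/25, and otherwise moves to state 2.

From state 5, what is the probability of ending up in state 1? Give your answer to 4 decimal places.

Let h(s) be the probability of absorption at state 1 starting from transient state s. Then h(state 1) = 1 and h(state 4) = 0. By first-step analysis:
h(state 2) = 0.32·1 + 0.16·0 + 0.32·h(state 2) + 0.2·h(state 5)
h(state 5) = 0.28·1 + 0.16·0 + 0.08·h(state 2) + 0.48·h(state 5)
Solving: h(state 2) = 0.6588, h(state 5) = 0.6398.
Starting from state 5, the probability is 0.6398.

0.6398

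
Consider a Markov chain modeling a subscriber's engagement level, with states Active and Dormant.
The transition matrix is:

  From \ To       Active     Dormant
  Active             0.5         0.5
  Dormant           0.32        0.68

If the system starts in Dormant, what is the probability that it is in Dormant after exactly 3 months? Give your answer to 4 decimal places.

Propagate the distribution vector 3 months from Dormant.
After 0 months: (0.0000, 1.0000)
After 1 month: (0.3200, 0.6800)
After 2 months: (0.3776, 0.6224)
After 3 months: (0.3880, 0.6120)
P(in Dormant after 3 months) = 0.6120

0.6120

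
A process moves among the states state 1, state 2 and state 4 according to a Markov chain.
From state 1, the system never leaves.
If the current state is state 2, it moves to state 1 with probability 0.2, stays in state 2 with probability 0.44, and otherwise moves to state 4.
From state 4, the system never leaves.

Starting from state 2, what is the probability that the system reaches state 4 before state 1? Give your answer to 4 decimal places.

0.6429

Let h(s) be the probability of absorption at state 4 starting from transient state s. Then h(state 4) = 1 and h(state 1) = 0. By first-step analysis:
h(state 2) = 0.2·0 + 0.44·h(state 2) + 0.36·1
Solving: h(state 2) = 0.6429.
Starting from state 2, the probability is 0.6429.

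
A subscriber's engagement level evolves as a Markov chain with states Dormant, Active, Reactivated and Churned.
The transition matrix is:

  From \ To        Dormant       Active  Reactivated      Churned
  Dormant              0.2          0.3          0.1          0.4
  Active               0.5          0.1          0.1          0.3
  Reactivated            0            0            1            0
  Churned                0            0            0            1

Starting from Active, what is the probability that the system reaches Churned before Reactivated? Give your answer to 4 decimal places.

Let h(s) be the probability of absorption at Churned starting from transient state s. Then h(Churned) = 1 and h(Reactivated) = 0. By first-step analysis:
h(Dormant) = 0.2·h(Dormant) + 0.3·h(Active) + 0.1·0 + 0.4·1
h(Active) = 0.5·h(Dormant) + 0.1·h(Active) + 0.1·0 + 0.3·1
Solving: h(Dormant) = 0.7895, h(Active) = 0.7719.
Starting from Active, the probability is 0.7719.

0.7719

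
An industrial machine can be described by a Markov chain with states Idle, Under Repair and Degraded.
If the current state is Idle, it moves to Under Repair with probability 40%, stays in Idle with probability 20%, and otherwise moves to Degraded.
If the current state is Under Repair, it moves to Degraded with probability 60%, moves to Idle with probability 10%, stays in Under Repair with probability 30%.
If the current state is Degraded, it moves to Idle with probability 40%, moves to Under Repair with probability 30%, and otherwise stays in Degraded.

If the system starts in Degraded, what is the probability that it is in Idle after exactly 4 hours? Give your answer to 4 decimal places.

Propagate the distribution vector 4 hours from Degraded.
After 0 hours: (0.0000, 0.0000, 1.0000)
After 1 hour: (0.4000, 0.3000, 0.3000)
After 2 hours: (0.2300, 0.3400, 0.4300)
After 3 hours: (0.2520, 0.3230, 0.4250)
After 4 hours: (0.2527, 0.3252, 0.4221)
P(in Idle after 4 hours) = 0.2527

0.2527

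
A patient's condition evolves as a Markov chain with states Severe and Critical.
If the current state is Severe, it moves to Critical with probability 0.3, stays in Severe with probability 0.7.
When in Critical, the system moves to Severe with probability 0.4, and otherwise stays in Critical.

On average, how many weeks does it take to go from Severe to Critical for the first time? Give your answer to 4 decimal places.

3.3333

Let t(s) be the expected number of weeks to first reach Critical from state s, with t(Critical) = 0. Conditioning on the first week:
t(Severe) = 1 + 0.7·t(Severe)
Solving: t(Severe) = 3.3333.
Expected weeks from Severe to Critical: 3.3333.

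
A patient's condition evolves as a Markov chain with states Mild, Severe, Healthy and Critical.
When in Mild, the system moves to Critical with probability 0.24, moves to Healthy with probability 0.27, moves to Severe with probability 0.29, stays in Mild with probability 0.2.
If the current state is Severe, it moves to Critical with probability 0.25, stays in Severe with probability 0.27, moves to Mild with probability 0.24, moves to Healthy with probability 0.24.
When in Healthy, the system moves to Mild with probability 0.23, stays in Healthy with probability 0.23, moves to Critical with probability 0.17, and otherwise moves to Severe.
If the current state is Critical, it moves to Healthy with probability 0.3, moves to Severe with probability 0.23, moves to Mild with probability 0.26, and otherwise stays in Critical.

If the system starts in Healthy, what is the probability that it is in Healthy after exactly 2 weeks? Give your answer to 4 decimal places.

0.2548

Propagate the distribution vector 2 weeks from Healthy.
After 0 weeks: (0.0000, 0.0000, 1.0000, 0.0000)
After 1 week: (0.2300, 0.3700, 0.2300, 0.1700)
After 2 weeks: (0.2319, 0.2908, 0.2548, 0.2225)
P(in Healthy after 2 weeks) = 0.2548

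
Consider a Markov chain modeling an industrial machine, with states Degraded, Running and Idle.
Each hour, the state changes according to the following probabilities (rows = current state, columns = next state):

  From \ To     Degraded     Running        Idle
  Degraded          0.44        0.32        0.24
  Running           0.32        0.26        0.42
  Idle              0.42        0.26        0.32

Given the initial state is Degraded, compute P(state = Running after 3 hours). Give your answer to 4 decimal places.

0.2838

Propagate the distribution vector 3 hours from Degraded.
After 0 hours: (1.0000, 0.0000, 0.0000)
After 1 hour: (0.4400, 0.3200, 0.2400)
After 2 hours: (0.3968, 0.2864, 0.3168)
After 3 hours: (0.3993, 0.2838, 0.3169)
P(in Running after 3 hours) = 0.2838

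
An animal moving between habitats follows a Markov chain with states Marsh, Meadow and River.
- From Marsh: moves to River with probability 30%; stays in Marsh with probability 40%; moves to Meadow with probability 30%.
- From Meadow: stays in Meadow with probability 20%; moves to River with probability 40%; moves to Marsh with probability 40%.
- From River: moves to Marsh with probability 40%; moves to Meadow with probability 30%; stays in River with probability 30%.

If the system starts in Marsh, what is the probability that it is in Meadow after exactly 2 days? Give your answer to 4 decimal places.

Sum over the intermediate state after 1 day:
P = P(Marsh→Marsh)·P(Marsh→Meadow) + P(Marsh→Meadow)·P(Meadow→Meadow) + P(Marsh→River)·P(River→Meadow)
  = 0.4×0.3 + 0.3×0.2 + 0.3×0.3
  = 0.1200 + 0.0600 + 0.0900 = 0.2700

0.2700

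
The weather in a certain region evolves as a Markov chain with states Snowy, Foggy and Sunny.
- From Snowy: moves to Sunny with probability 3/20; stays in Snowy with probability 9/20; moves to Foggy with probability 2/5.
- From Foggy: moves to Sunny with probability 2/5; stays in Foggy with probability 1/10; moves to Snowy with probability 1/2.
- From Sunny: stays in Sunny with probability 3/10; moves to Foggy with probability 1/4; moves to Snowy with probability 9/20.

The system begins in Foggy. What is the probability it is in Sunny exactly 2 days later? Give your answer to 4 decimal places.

Sum over the intermediate state after 1 day:
P = P(Foggy→Snowy)·P(Snowy→Sunny) + P(Foggy→Foggy)·P(Foggy→Sunny) + P(Foggy→Sunny)·P(Sunny→Sunny)
  = 0.5×0.15 + 0.1×0.4 + 0.4×0.3
  = 0.0750 + 0.0400 + 0.1200 = 0.2350

0.2350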